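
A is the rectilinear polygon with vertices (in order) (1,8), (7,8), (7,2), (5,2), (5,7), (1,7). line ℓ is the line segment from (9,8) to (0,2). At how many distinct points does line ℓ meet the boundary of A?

The segment meets the boundary at (5,5.333), (7,6.667).

2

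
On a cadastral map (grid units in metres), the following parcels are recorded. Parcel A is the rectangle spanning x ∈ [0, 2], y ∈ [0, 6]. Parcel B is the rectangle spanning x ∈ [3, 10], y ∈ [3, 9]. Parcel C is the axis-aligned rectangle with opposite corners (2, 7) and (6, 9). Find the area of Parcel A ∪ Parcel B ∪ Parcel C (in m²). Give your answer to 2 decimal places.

By inclusion–exclusion:
Individual areas: |Parcel A| = 12, |Parcel B| = 42, |Parcel C| = 8.
|Parcel A∩Parcel B| = 0 (no overlap).
|Parcel A∩Parcel C| = 0 (no overlap).
|Parcel B∩Parcel C|: x∈[3,6], y∈[7,9] → 3·2 = 6.
|Parcel A∩Parcel B∩Parcel C| = 0.
|Parcel A ∪ Parcel B ∪ Parcel C| = 62 − 6 + 0 = 56.00.

56.00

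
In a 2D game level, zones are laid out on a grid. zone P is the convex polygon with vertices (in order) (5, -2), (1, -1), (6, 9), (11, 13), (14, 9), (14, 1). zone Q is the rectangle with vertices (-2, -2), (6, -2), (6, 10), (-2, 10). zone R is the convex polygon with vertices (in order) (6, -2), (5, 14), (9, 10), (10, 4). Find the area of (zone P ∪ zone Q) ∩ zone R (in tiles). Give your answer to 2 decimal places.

37.51

|zone P ∪ zone Q| = 186.6667.
|(zone P ∪ zone Q) ∩ zone R| = 37.51.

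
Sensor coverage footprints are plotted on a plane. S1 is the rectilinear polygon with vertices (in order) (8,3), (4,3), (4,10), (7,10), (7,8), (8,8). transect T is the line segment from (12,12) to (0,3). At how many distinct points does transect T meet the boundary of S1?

The segment meets the boundary at (4,6), (7,8.25).

2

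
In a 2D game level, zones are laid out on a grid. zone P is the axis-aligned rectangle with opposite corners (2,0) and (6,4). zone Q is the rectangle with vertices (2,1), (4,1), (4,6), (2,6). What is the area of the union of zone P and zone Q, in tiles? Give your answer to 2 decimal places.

By inclusion–exclusion:
Individual areas: |zone P| = 16, |zone Q| = 10.
|zone P∩zone Q|: x∈[2,4], y∈[1,4] → 2·3 = 6.
|zone P ∪ zone Q| = 26 − 6 = 20.00.

20.00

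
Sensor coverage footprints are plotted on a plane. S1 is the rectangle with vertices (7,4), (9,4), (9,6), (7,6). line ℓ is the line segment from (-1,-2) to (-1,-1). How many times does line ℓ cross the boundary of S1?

0

The segment lies entirely outside S1 and never meets its boundary.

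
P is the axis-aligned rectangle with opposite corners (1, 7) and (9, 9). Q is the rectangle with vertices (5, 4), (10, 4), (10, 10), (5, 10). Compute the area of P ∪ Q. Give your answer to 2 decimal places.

38.00

By inclusion–exclusion:
Individual areas: |P| = 16, |Q| = 30.
|P∩Q|: x∈[5,9], y∈[7,9] → 4·2 = 8.
|P ∪ Q| = 46 − 8 = 38.00.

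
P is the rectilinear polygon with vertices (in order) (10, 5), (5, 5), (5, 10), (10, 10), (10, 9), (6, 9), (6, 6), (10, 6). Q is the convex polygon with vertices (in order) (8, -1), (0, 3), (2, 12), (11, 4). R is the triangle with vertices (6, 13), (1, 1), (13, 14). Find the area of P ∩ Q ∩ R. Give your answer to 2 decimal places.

The intersection is the polygon with vertices (5,9.333), (6,8.444), (6,6.417), (5,5.333).
By the shoelace formula its area is 3.01.

3.01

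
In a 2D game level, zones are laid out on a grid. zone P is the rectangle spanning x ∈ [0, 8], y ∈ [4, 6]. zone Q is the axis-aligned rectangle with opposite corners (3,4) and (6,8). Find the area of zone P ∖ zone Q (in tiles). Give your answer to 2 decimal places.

|zone P∩zone Q|: x∈[3,6], y∈[4,6] → 3·2 = 6.
|zone P| = 16.
|zone P ∖ zone Q| = |zone P| − |zone P∩zone Q| = 16 − 6 = 10.00.

10.00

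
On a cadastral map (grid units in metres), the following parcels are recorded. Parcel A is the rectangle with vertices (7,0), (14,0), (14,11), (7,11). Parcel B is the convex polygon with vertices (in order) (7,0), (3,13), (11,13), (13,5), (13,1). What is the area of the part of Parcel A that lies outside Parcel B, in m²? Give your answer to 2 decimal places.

18.50

|Parcel A| = 77, |Parcel A∩Parcel B| = 58.5.
|Parcel A ∖ Parcel B| = |Parcel A| − |Parcel A∩Parcel B| = 77 − 58.5 = 18.50.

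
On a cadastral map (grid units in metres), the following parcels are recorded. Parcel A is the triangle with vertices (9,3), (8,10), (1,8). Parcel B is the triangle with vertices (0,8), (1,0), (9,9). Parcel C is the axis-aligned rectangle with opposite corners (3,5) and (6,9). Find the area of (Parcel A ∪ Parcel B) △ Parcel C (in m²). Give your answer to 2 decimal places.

36.89

|Parcel A ∪ Parcel B| = 48.1925.
|(Parcel A ∪ Parcel B) ∩ Parcel C| = 11.6532.
|(Parcel A ∪ Parcel B) △ Parcel C| = 48.1925 + 12 − 23.3063 = 36.89.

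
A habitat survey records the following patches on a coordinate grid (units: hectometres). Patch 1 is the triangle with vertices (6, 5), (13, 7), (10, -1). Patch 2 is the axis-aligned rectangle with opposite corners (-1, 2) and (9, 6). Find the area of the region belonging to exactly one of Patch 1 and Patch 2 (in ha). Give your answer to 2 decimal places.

|Patch 1| = 25, |Patch 2| = 40, |Patch 1∩Patch 2| = 7.2857.
|Patch 1 △ Patch 2| = |Patch 1| + |Patch 2| − 2·|Patch 1∩Patch 2| = 25 + 40 − 14.5714 = 50.43.

50.43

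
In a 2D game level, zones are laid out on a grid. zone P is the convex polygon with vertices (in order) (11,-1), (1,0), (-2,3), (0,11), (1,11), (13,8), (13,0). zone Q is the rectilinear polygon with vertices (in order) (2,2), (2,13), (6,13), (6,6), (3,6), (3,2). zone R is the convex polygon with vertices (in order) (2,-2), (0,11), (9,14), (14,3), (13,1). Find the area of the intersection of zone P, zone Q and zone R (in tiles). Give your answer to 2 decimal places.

21.00

The intersection is the polygon with vertices (6,6), (3,6), (3,2), (2,2), (2,10.75), (6,9.75).
By the shoelace formula its area is 21.00.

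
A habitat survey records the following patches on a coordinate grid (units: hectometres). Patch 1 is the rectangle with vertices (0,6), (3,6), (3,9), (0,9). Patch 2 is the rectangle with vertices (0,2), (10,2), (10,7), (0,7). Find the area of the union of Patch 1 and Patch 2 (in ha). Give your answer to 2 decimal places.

56.00

By inclusion–exclusion:
Individual areas: |Patch 1| = 9, |Patch 2| = 50.
|Patch 1∩Patch 2|: x∈[0,3], y∈[6,7] → 3·1 = 3.
|Patch 1 ∪ Patch 2| = 59 − 3 = 56.00.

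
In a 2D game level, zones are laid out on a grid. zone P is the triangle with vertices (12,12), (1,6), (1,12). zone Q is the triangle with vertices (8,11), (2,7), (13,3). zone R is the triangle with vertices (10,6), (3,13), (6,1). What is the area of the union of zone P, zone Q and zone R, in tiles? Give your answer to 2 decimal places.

By inclusion–exclusion:
Individual areas: |zone P| = 33, |zone Q| = 34, |zone R| = 31.5.
|zone P∩zone Q| = 5.121.
|zone P∩zone R| = 7.0809.
|zone Q∩zone R| = 16.7713.
|zone P∩zone Q∩zone R| = 1.9702.
|zone P ∪ zone Q ∪ zone R| = 98.5 − 28.9732 + 1.9702 = 71.50.

71.50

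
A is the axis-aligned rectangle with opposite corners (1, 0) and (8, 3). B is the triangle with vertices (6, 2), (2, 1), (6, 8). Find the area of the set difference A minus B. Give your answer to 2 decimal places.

|A| = 21, |A∩B| = 4.8571.
|A ∖ B| = |A| − |A∩B| = 21 − 4.8571 = 16.14.

16.14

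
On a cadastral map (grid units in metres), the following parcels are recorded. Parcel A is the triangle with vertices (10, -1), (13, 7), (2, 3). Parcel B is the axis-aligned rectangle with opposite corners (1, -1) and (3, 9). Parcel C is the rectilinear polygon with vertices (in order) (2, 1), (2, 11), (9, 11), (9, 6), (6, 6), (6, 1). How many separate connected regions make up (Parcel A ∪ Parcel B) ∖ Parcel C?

2

(Parcel A ∪ Parcel B) ∖ Parcel C splits into 2 disjoint pieces (area 31.0909, area 12).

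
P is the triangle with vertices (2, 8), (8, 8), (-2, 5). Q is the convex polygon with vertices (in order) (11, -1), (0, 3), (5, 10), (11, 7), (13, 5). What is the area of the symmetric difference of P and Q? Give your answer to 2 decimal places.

82.01

|P| = 9, |Q| = 80.5, |P∩Q| = 3.7442.
|P △ Q| = |P| + |Q| − 2·|P∩Q| = 9 + 80.5 − 7.4883 = 82.01.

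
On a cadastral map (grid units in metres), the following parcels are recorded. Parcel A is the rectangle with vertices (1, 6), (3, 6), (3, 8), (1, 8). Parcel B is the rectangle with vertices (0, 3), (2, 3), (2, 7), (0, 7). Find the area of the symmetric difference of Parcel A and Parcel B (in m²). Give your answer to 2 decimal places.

10.00

|Parcel A∩Parcel B|: x∈[1,2], y∈[6,7] → 1·1 = 1.
|Parcel A △ Parcel B| = |Parcel A| + |Parcel B| − 2·|Parcel A∩Parcel B| = 4 + 8 − 2 = 10.00.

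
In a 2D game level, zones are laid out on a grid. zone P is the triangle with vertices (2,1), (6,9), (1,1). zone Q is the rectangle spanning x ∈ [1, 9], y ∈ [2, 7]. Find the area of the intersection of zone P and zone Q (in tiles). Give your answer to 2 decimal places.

2.81

The intersection is the polygon with vertices (2.5,2), (1.625,2), (4.75,7), (5,7).
By the shoelace formula its area is 2.81.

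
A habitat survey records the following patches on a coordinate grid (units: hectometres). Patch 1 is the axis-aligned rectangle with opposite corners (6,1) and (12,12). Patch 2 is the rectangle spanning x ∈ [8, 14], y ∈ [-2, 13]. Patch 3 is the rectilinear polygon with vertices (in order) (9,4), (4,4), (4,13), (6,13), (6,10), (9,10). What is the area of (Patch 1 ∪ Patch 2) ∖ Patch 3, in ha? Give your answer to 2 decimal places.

|Patch 1 ∪ Patch 2| = 112.
|(Patch 1 ∪ Patch 2) ∩ Patch 3| = 18.
|(Patch 1 ∪ Patch 2) ∖ Patch 3| = 112 − 18 = 94.00.

94.00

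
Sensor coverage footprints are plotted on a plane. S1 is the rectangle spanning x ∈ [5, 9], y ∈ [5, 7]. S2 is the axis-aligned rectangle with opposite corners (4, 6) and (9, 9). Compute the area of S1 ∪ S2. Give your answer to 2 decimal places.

By inclusion–exclusion:
Individual areas: |S1| = 8, |S2| = 15.
|S1∩S2|: x∈[5,9], y∈[6,7] → 4·1 = 4.
|S1 ∪ S2| = 23 − 4 = 19.00.

19.00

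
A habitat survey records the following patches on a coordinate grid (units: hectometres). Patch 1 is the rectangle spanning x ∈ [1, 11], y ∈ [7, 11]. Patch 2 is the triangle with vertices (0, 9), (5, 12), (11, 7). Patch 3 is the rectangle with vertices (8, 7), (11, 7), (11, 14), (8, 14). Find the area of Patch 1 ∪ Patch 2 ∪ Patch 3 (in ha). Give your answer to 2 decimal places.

50.82

By inclusion–exclusion:
Individual areas: |Patch 1| = 40, |Patch 2| = 21.5, |Patch 3| = 21.
|Patch 1∩Patch 2| = 19.6758.
|Patch 1∩Patch 3|: x∈[8,11], y∈[7,11] → 3·4 = 12.
|Patch 2∩Patch 3| = 2.9318.
|Patch 1∩Patch 2∩Patch 3| = 2.9318.
|Patch 1 ∪ Patch 2 ∪ Patch 3| = 82.5 − 34.6076 + 2.9318 = 50.82.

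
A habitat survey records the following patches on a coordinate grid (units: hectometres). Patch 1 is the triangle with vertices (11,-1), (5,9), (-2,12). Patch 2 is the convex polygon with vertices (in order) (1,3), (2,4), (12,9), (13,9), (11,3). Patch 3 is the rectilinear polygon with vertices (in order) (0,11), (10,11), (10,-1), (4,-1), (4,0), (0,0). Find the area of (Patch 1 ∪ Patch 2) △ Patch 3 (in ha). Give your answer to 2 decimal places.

|Patch 1 ∪ Patch 2| = 55.4436.
|(Patch 1 ∪ Patch 2) ∩ Patch 3| = 42.9436.
|(Patch 1 ∪ Patch 2) △ Patch 3| = 55.4436 + 116 − 85.8872 = 85.56.

85.56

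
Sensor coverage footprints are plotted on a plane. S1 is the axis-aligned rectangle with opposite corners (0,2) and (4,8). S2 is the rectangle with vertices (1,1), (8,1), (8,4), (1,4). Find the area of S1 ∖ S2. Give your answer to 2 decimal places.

18.00

|S1∩S2|: x∈[1,4], y∈[2,4] → 3·2 = 6.
|S1| = 24.
|S1 ∖ S2| = |S1| − |S1∩S2| = 24 − 6 = 18.00.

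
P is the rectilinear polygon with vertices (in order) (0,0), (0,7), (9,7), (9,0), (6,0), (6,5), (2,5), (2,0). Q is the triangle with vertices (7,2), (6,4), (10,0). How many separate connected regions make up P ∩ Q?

P ∩ Q is a single connected region.

1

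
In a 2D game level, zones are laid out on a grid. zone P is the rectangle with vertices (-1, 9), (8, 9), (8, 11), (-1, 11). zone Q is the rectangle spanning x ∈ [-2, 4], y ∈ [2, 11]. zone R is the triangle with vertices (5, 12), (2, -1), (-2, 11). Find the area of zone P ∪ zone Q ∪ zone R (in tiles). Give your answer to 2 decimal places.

68.13

By inclusion–exclusion:
Individual areas: |zone P| = 18, |zone Q| = 54, |zone R| = 44.
|zone P∩zone Q|: x∈[-1,4], y∈[9,11] → 5·2 = 10.
|zone P∩zone R| = 11.0769.
|zone Q∩zone R| = 36.7949.
|zone P∩zone Q∩zone R| = 10.
|zone P ∪ zone Q ∪ zone R| = 116 − 57.8718 + 10 = 68.13.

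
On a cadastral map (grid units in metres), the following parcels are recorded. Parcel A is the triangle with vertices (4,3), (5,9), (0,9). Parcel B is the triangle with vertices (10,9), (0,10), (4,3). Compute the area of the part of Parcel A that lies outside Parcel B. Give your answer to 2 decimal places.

|Parcel A| = 15, |Parcel A∩Parcel B| = 13.2857.
|Parcel A ∖ Parcel B| = |Parcel A| − |Parcel A∩Parcel B| = 15 − 13.2857 = 1.71.

1.71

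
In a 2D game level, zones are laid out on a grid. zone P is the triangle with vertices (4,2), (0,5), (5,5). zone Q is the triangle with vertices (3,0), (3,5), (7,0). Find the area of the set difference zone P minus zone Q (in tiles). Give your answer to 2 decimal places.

5.14

|zone P| = 7.5, |zone P∩zone Q| = 2.3603.
|zone P ∖ zone Q| = |zone P| − |zone P∩zone Q| = 7.5 − 2.3603 = 5.14.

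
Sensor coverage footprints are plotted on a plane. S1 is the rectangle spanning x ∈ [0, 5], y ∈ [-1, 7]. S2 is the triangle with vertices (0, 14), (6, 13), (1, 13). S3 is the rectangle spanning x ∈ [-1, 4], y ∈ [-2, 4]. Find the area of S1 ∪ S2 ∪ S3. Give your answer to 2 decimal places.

52.50

By inclusion–exclusion:
Individual areas: |S1| = 40, |S2| = 2.5, |S3| = 30.
|S1∩S2| = 0.
|S1∩S3|: x∈[0,4], y∈[-1,4] → 4·5 = 20.
|S2∩S3| = 0.
|S1∩S2∩S3| = 0.
|S1 ∪ S2 ∪ S3| = 72.5 − 20 + 0 = 52.50.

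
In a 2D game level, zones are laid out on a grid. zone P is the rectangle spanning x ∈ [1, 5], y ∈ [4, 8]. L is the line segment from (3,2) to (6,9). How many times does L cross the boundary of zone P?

2

The segment meets the boundary at (5,6.667), (3.857,4).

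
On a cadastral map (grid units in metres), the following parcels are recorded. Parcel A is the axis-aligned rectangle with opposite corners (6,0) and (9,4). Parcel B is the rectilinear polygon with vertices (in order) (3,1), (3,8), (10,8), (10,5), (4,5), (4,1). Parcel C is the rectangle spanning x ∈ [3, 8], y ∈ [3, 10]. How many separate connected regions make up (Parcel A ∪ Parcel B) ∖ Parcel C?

(Parcel A ∪ Parcel B) ∖ Parcel C splits into 3 disjoint pieces (area 10, area 6, area 2).

3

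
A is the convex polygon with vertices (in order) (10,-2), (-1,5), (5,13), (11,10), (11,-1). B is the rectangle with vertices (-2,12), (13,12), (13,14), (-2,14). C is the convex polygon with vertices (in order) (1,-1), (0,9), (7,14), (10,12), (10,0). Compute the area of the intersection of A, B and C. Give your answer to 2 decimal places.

1.15

The intersection is the polygon with vertices (7,12), (4.25,12), (4.308,12.077), (5.353,12.823).
By the shoelace formula its area is 1.15.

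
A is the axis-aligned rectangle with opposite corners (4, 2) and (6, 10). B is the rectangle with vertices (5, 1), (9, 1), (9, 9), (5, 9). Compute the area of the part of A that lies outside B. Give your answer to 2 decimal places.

|A∩B|: x∈[5,6], y∈[2,9] → 1·7 = 7.
|A| = 16.
|A ∖ B| = |A| − |A∩B| = 16 − 7 = 9.00.

9.00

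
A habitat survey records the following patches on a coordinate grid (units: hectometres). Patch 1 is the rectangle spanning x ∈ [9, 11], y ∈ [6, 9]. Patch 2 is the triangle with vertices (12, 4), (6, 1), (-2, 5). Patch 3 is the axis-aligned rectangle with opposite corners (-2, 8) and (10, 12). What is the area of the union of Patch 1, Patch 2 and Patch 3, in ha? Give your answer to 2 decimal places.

77.00

By inclusion–exclusion:
Individual areas: |Patch 1| = 6, |Patch 2| = 24, |Patch 3| = 48.
|Patch 1∩Patch 2| = 0.
|Patch 1∩Patch 3|: x∈[9,10], y∈[8,9] → 1·1 = 1.
|Patch 2∩Patch 3| = 0.
|Patch 1∩Patch 2∩Patch 3| = 0.
|Patch 1 ∪ Patch 2 ∪ Patch 3| = 78 − 1 + 0 = 77.00.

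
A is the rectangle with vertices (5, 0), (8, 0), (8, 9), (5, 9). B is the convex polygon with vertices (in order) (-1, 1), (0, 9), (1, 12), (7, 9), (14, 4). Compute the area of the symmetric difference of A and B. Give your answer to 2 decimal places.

|A| = 27, |B| = 86.5, |A∩B| = 19.1429.
|A △ B| = |A| + |B| − 2·|A∩B| = 27 + 86.5 − 38.2857 = 75.21.

75.21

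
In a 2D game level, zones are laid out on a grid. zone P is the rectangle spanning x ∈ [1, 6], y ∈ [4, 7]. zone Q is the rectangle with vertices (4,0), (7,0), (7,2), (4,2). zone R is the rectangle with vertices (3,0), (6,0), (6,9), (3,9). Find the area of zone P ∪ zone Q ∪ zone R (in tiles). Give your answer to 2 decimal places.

By inclusion–exclusion:
Individual areas: |zone P| = 15, |zone Q| = 6, |zone R| = 27.
|zone P∩zone Q| = 0 (no overlap).
|zone P∩zone R|: x∈[3,6], y∈[4,7] → 3·3 = 9.
|zone Q∩zone R|: x∈[4,6], y∈[0,2] → 2·2 = 4.
|zone P∩zone Q∩zone R| = 0.
|zone P ∪ zone Q ∪ zone R| = 48 − 13 + 0 = 35.00.

35.00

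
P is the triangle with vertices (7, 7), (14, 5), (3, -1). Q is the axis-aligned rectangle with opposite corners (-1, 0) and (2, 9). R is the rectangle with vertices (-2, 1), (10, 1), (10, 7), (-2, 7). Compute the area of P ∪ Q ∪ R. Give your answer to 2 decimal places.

90.32

By inclusion–exclusion:
Individual areas: |P| = 32, |Q| = 27, |R| = 72.
|P∩Q| = 0.
|P∩R| = 22.684.
|Q∩R|: x∈[-1,2], y∈[1,7] → 3·6 = 18.
|P∩Q∩R| = 0.
|P ∪ Q ∪ R| = 131 − 40.684 + 0 = 90.32.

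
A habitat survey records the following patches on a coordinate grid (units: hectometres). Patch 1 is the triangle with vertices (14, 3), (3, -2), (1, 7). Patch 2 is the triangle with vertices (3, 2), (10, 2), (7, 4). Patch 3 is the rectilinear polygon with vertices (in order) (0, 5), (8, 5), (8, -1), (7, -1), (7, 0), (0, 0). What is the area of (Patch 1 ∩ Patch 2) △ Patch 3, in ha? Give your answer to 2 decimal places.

36.67

|Patch 1 ∩ Patch 2| = 7.
|(Patch 1 ∩ Patch 2) ∩ Patch 3| = 5.6667.
|(Patch 1 ∩ Patch 2) △ Patch 3| = 7 + 41 − 11.3333 = 36.67.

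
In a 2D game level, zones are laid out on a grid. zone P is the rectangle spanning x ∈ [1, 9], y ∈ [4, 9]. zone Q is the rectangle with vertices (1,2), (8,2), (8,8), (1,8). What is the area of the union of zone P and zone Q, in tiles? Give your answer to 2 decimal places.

54.00

By inclusion–exclusion:
Individual areas: |zone P| = 40, |zone Q| = 42.
|zone P∩zone Q|: x∈[1,8], y∈[4,8] → 7·4 = 28.
|zone P ∪ zone Q| = 82 − 28 = 54.00.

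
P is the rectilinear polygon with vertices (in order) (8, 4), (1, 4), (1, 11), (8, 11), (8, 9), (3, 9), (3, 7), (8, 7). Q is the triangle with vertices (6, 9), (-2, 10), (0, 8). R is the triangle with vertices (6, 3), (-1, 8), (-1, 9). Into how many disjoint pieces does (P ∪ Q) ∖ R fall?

2

(P ∪ Q) ∖ R splits into 2 disjoint pieces (area 4.6286, area 36.7252).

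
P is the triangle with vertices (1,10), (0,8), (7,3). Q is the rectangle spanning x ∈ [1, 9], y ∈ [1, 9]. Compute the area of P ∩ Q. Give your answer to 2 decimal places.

The intersection is the polygon with vertices (7,3), (1,7.286), (1,9), (1.857,9).
By the shoelace formula its area is 7.71.

7.71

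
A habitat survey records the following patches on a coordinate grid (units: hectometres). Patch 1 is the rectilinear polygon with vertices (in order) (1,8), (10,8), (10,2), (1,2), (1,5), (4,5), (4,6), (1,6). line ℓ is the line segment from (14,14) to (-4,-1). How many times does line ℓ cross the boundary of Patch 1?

4

The segment meets the boundary at (3.2,5), (1,3.167), (4,5.667), (6.8,8).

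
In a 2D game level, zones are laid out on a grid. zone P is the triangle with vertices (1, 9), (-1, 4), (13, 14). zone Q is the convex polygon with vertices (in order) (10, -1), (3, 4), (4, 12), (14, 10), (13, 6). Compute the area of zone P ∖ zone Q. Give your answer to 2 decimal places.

|zone P| = 25, |zone P∩zone Q| = 9.3864.
|zone P ∖ zone Q| = |zone P| − |zone P∩zone Q| = 25 − 9.3864 = 15.61.

15.61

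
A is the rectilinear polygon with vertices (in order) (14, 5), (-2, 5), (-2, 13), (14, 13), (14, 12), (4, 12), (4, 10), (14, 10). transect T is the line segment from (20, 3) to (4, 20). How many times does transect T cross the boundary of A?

4

The segment meets the boundary at (10.588,13), (13.412,10), (11.529,12), (14,9.375).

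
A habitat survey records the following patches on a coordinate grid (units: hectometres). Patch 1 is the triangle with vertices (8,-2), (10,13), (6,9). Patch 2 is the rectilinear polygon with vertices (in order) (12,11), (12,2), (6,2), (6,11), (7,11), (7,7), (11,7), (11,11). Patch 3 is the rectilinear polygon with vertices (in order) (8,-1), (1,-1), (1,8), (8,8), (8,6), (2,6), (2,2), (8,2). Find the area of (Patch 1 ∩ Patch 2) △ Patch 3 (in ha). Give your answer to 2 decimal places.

46.83

|Patch 1 ∩ Patch 2| = 12.3788.
|(Patch 1 ∩ Patch 2) ∩ Patch 3| = 2.2727.
|(Patch 1 ∩ Patch 2) △ Patch 3| = 12.3788 + 39 − 4.5455 = 46.83.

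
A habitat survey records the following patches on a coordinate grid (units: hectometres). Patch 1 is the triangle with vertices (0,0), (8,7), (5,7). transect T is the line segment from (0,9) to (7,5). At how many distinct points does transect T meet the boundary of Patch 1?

The segment meets the boundary at (6.222,5.444), (4.565,6.391).

2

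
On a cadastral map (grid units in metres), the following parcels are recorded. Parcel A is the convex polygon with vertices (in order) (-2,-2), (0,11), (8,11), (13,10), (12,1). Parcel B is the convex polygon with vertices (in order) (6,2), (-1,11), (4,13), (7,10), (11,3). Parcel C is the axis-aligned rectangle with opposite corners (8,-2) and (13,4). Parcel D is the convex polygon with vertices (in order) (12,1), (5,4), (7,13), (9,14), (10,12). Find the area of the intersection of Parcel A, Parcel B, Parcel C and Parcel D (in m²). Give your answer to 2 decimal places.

3.54

The intersection is the polygon with vertices (8.5,2.5), (8,2.714), (8,4), (10.429,4), (11,3).
By the shoelace formula its area is 3.54.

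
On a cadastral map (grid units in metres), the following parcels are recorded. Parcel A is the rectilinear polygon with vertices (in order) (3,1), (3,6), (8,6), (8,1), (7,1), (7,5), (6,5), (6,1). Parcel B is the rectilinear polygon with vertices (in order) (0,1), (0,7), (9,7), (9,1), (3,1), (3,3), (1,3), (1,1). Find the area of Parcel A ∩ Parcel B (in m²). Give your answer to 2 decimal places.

21.00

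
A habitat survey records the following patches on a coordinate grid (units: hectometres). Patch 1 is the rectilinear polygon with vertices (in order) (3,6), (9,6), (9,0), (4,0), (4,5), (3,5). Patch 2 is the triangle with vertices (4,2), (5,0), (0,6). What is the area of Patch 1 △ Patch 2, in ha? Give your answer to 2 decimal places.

|Patch 1| = 31, |Patch 2| = 2, |Patch 1∩Patch 2| = 0.4.
|Patch 1 △ Patch 2| = |Patch 1| + |Patch 2| − 2·|Patch 1∩Patch 2| = 31 + 2 − 0.8 = 32.20.

32.20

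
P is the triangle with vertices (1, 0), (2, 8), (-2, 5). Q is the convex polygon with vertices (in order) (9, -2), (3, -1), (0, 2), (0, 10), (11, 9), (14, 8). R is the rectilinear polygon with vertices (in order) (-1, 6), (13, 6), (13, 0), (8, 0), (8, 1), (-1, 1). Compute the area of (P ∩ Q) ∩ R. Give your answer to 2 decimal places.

6.69

The region (P ∩ Q) ∩ R is the polygon with vertices (1.125,1), (1,1), (0,2), (0,6), (1.75,6).
By the shoelace formula its area is 6.69.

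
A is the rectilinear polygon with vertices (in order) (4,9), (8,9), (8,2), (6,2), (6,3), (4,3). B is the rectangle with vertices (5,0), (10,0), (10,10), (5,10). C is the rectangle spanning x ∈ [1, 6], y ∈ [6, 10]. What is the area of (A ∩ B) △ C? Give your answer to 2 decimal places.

|A ∩ B| = 20.
|(A ∩ B) ∩ C| = 3.
|(A ∩ B) △ C| = 20 + 20 − 6 = 34.00.

34.00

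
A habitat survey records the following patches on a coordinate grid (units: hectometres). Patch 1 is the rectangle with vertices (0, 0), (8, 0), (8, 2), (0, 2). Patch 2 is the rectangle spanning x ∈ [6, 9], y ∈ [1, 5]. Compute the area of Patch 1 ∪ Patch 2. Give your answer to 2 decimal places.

By inclusion–exclusion:
Individual areas: |Patch 1| = 16, |Patch 2| = 12.
|Patch 1∩Patch 2|: x∈[6,8], y∈[1,2] → 2·1 = 2.
|Patch 1 ∪ Patch 2| = 28 − 2 = 26.00.

26.00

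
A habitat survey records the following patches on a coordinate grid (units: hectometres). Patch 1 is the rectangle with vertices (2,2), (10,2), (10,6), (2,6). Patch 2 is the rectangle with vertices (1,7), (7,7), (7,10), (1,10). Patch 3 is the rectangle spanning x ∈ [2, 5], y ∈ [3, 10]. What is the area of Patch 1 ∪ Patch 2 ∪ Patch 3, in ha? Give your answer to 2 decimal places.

By inclusion–exclusion:
Individual areas: |Patch 1| = 32, |Patch 2| = 18, |Patch 3| = 21.
|Patch 1∩Patch 2| = 0 (no overlap).
|Patch 1∩Patch 3|: x∈[2,5], y∈[3,6] → 3·3 = 9.
|Patch 2∩Patch 3|: x∈[2,5], y∈[7,10] → 3·3 = 9.
|Patch 1∩Patch 2∩Patch 3| = 0.
|Patch 1 ∪ Patch 2 ∪ Patch 3| = 71 − 18 + 0 = 53.00.

53.00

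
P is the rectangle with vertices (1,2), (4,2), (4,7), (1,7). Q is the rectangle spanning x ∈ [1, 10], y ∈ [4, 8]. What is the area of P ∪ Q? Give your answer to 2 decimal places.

By inclusion–exclusion:
Individual areas: |P| = 15, |Q| = 36.
|P∩Q|: x∈[1,4], y∈[4,7] → 3·3 = 9.
|P ∪ Q| = 51 − 9 = 42.00.

42.00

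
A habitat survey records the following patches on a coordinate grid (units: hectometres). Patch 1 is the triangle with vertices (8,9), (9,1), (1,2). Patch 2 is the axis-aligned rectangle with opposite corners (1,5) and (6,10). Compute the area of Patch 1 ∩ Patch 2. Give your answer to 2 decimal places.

The intersection is the polygon with vertices (6,7), (6,5), (4,5).
By the shoelace formula its area is 2.00.

2.00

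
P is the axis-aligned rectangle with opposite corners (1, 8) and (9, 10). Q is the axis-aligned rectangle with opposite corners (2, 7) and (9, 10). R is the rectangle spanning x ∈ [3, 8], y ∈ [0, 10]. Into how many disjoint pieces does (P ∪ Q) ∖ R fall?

2

(P ∪ Q) ∖ R splits into 2 disjoint pieces (area 3, area 5).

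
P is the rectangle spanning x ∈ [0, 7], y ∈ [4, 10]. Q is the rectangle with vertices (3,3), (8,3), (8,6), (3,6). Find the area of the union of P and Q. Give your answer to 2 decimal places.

49.00

By inclusion–exclusion:
Individual areas: |P| = 42, |Q| = 15.
|P∩Q|: x∈[3,7], y∈[4,6] → 4·2 = 8.
|P ∪ Q| = 57 − 8 = 49.00.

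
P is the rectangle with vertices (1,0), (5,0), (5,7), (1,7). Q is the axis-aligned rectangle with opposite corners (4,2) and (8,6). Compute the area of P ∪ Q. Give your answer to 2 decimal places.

40.00

By inclusion–exclusion:
Individual areas: |P| = 28, |Q| = 16.
|P∩Q|: x∈[4,5], y∈[2,6] → 1·4 = 4.
|P ∪ Q| = 44 − 4 = 40.00.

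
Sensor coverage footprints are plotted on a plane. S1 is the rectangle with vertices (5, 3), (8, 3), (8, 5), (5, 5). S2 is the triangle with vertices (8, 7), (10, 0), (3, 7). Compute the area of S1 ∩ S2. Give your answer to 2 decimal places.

The intersection is the polygon with vertices (8,5), (8,3), (7,3), (5,5).
By the shoelace formula its area is 4.00.

4.00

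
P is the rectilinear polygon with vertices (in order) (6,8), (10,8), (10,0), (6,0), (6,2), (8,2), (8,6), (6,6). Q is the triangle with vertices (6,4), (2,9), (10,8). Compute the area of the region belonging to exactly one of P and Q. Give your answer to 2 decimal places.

|P| = 24, |Q| = 18, |P∩Q| = 6.
|P △ Q| = |P| + |Q| − 2·|P∩Q| = 24 + 18 − 12 = 30.00.

30.00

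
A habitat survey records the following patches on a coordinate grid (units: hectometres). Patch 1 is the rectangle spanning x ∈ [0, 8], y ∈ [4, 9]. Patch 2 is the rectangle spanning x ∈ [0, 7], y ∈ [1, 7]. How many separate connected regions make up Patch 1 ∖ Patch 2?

1

Patch 1 ∖ Patch 2 is a single connected region.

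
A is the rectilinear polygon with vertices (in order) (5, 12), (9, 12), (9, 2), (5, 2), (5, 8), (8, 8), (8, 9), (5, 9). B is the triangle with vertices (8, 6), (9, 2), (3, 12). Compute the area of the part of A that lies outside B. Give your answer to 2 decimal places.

|A| = 37, |A∩B| = 5.2833.
|A ∖ B| = |A| − |A∩B| = 37 − 5.2833 = 31.72.

31.72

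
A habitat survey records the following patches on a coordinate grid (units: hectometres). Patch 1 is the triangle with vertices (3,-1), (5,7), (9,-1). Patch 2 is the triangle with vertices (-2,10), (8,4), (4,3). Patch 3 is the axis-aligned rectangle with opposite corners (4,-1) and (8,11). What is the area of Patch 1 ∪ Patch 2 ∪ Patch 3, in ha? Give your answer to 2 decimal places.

61.20

By inclusion–exclusion:
Individual areas: |Patch 1| = 24, |Patch 2| = 17, |Patch 3| = 48.
|Patch 1∩Patch 2| = 4.3292.
|Patch 1∩Patch 3| = 21.
|Patch 2∩Patch 3| = 6.8.
|Patch 1∩Patch 2∩Patch 3| = 4.3292.
|Patch 1 ∪ Patch 2 ∪ Patch 3| = 89 − 32.1292 + 4.3292 = 61.20.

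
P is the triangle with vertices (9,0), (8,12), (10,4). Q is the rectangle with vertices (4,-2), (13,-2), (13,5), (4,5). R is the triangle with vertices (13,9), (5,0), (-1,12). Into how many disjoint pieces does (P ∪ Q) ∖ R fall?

(P ∪ Q) ∖ R splits into 2 disjoint pieces (area 0.3334, area 47.9299).

2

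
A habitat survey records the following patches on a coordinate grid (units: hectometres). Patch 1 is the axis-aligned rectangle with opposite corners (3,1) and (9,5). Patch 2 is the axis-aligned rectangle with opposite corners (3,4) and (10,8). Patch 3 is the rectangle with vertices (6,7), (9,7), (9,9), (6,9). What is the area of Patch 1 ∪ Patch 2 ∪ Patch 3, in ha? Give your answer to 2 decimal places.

By inclusion–exclusion:
Individual areas: |Patch 1| = 24, |Patch 2| = 28, |Patch 3| = 6.
|Patch 1∩Patch 2|: x∈[3,9], y∈[4,5] → 6·1 = 6.
|Patch 1∩Patch 3| = 0 (no overlap).
|Patch 2∩Patch 3|: x∈[6,9], y∈[7,8] → 3·1 = 3.
|Patch 1∩Patch 2∩Patch 3| = 0.
|Patch 1 ∪ Patch 2 ∪ Patch 3| = 58 − 9 + 0 = 49.00.

49.00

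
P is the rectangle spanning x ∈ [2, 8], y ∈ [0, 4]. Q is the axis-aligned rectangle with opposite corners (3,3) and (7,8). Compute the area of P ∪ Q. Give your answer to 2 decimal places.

By inclusion–exclusion:
Individual areas: |P| = 24, |Q| = 20.
|P∩Q|: x∈[3,7], y∈[3,4] → 4·1 = 4.
|P ∪ Q| = 44 − 4 = 40.00.

40.00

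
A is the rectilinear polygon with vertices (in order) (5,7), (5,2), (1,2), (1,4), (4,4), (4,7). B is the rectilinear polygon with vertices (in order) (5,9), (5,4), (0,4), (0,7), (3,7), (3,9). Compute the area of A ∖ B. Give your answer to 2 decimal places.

8.00

|A| = 11, |A∩B| = 3.
|A ∖ B| = |A| − |A∩B| = 11 − 3 = 8.00.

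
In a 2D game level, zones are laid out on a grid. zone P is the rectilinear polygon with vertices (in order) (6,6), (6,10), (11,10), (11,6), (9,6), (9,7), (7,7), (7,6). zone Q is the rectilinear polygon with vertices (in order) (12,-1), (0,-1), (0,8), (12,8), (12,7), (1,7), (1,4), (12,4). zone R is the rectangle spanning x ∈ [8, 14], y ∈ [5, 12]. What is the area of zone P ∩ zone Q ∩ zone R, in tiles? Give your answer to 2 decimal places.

The intersection is the polygon with vertices (11,8), (11,7), (9,7), (8,7), (8,8).
By the shoelace formula its area is 3.00.

3.00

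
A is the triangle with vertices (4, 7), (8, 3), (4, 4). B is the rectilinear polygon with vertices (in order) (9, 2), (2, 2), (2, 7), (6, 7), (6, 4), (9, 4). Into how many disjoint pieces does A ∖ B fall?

A ∖ B is a single connected region.

1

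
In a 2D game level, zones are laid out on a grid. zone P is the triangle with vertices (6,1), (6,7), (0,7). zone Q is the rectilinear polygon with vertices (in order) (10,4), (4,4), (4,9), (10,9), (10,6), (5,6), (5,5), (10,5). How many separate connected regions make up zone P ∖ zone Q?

zone P ∖ zone Q splits into 2 disjoint pieces (area 12, area 1).

2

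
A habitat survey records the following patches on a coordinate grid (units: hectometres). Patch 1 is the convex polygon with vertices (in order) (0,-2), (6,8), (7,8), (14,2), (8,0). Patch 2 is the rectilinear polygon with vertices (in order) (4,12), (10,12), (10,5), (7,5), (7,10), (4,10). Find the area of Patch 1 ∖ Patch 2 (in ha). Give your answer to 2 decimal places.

|Patch 1| = 63, |Patch 1∩Patch 2| = 5.1429.
|Patch 1 ∖ Patch 2| = |Patch 1| − |Patch 1∩Patch 2| = 63 − 5.1429 = 57.86.

57.86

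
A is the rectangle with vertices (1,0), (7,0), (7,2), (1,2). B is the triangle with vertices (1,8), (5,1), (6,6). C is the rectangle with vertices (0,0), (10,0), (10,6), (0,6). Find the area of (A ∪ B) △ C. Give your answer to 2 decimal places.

|A ∪ B| = 25.1143.
|(A ∪ B) ∩ C| = 21.2571.
|(A ∪ B) △ C| = 25.1143 + 60 − 42.5143 = 42.60.

42.60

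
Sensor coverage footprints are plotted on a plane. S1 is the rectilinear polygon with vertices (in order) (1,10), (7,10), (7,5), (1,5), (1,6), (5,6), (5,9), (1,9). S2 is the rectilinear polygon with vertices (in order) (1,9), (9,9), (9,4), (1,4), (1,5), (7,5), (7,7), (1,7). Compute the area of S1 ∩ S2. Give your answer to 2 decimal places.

4.00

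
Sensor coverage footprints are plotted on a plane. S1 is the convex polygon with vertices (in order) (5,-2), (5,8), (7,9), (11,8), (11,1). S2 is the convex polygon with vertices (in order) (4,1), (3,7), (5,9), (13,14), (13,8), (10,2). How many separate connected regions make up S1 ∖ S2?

S1 ∖ S2 is a single connected region.

1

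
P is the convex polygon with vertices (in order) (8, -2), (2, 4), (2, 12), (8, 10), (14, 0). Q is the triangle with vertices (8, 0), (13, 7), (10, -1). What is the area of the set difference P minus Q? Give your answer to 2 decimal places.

|P| = 96, |P∩Q| = 8.1444.
|P ∖ Q| = |P| − |P∩Q| = 96 − 8.1444 = 87.86.

87.86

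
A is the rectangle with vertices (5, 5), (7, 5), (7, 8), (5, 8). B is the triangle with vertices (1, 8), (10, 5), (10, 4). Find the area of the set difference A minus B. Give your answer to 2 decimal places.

4.89

|A| = 6, |A∩B| = 1.1111.
|A ∖ B| = |A| − |A∩B| = 6 − 1.1111 = 4.89.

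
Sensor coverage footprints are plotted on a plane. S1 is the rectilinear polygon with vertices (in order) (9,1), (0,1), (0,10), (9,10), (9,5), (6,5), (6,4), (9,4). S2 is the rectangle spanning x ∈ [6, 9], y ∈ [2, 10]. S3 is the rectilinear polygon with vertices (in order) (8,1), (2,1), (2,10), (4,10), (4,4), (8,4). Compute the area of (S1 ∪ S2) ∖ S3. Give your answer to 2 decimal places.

|S1 ∪ S2| = 81.
|(S1 ∪ S2) ∩ S3| = 30.
|(S1 ∪ S2) ∖ S3| = 81 − 30 = 51.00.

51.00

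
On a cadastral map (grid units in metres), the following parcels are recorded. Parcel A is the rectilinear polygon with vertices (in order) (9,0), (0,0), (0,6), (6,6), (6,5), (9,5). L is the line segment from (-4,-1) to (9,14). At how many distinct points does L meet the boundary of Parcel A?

The segment meets the boundary at (0,3.615), (2.067,6).

2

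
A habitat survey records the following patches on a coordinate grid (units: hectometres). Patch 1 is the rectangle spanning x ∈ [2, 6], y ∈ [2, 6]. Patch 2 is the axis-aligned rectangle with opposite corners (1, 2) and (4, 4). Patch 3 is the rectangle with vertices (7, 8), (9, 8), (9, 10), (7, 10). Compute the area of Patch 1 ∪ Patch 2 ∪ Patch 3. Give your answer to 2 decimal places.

22.00

By inclusion–exclusion:
Individual areas: |Patch 1| = 16, |Patch 2| = 6, |Patch 3| = 4.
|Patch 1∩Patch 2|: x∈[2,4], y∈[2,4] → 2·2 = 4.
|Patch 1∩Patch 3| = 0 (no overlap).
|Patch 2∩Patch 3| = 0 (no overlap).
|Patch 1∩Patch 2∩Patch 3| = 0.
|Patch 1 ∪ Patch 2 ∪ Patch 3| = 26 − 4 + 0 = 22.00.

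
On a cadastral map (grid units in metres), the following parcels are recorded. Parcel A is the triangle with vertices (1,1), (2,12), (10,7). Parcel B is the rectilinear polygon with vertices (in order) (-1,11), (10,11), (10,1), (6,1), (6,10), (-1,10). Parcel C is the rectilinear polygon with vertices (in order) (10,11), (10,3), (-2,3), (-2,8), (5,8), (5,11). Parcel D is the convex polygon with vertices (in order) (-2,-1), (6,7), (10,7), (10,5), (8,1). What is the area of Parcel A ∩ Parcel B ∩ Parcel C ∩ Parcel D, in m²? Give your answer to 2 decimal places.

The intersection is the polygon with vertices (6,7), (10,7), (6,4.333).
By the shoelace formula its area is 5.33.

5.33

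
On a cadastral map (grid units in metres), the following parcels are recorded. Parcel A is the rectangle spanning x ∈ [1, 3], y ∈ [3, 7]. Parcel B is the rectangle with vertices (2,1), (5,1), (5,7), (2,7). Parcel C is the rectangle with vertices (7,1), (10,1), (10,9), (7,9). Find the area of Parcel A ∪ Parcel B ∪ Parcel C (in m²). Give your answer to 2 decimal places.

46.00

By inclusion–exclusion:
Individual areas: |Parcel A| = 8, |Parcel B| = 18, |Parcel C| = 24.
|Parcel A∩Parcel B|: x∈[2,3], y∈[3,7] → 1·4 = 4.
|Parcel A∩Parcel C| = 0 (no overlap).
|Parcel B∩Parcel C| = 0 (no overlap).
|Parcel A∩Parcel B∩Parcel C| = 0.
|Parcel A ∪ Parcel B ∪ Parcel C| = 50 − 4 + 0 = 46.00.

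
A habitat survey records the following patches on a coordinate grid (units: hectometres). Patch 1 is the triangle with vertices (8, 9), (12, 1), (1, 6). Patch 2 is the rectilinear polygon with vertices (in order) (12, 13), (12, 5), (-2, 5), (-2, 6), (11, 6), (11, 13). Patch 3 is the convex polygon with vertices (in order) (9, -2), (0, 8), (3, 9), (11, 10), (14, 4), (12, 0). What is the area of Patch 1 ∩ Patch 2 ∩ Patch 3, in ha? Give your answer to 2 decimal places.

The intersection is the polygon with vertices (3.2,5), (2.354,5.385), (1.8,6), (9.5,6), (10,5).
By the shoelace formula its area is 7.40.

7.40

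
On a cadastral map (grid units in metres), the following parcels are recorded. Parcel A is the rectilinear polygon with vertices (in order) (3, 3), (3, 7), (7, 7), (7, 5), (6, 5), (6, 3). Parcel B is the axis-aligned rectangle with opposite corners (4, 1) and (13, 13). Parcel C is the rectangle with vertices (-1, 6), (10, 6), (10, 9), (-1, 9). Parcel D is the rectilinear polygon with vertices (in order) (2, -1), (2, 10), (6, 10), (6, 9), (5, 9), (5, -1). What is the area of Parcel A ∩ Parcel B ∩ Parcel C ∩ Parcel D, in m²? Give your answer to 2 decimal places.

1.00

The intersection is the polygon with vertices (4,6), (4,7), (5,7), (5,6).
By the shoelace formula its area is 1.00.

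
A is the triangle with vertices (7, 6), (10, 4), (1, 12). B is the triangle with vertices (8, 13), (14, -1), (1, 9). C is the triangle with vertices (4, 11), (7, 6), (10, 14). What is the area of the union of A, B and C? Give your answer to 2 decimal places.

By inclusion–exclusion:
Individual areas: |A| = 3, |B| = 61, |C| = 19.5.
|A∩B| = 2.7821.
|A∩C| = 0.3482.
|B∩C| = 16.4913.
|A∩B∩C| = 0.3482.
|A ∪ B ∪ C| = 83.5 − 19.6216 + 0.3482 = 64.23.

64.23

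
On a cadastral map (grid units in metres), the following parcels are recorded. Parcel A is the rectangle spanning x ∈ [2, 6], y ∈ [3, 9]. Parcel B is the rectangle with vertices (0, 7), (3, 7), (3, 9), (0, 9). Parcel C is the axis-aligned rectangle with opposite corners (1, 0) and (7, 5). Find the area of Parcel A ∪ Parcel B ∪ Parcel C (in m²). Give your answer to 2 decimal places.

By inclusion–exclusion:
Individual areas: |Parcel A| = 24, |Parcel B| = 6, |Parcel C| = 30.
|Parcel A∩Parcel B|: x∈[2,3], y∈[7,9] → 1·2 = 2.
|Parcel A∩Parcel C|: x∈[2,6], y∈[3,5] → 4·2 = 8.
|Parcel B∩Parcel C| = 0 (no overlap).
|Parcel A∩Parcel B∩Parcel C| = 0.
|Parcel A ∪ Parcel B ∪ Parcel C| = 60 − 10 + 0 = 50.00.

50.00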